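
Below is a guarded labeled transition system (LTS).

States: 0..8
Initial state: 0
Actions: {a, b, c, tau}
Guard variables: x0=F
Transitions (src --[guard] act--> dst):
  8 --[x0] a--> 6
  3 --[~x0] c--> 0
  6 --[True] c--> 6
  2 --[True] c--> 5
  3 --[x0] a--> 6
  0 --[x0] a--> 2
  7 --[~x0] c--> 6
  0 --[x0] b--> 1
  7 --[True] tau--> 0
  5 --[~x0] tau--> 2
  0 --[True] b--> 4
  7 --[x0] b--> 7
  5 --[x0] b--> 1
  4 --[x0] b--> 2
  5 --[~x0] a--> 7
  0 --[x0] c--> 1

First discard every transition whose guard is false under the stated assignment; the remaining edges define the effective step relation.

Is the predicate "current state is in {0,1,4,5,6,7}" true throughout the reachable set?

Answer: INVARIANT HOLDS

Working:
Allowed set {0,1,4,5,6,7}
Reachable = {0,4}
  0: safe
  4: safe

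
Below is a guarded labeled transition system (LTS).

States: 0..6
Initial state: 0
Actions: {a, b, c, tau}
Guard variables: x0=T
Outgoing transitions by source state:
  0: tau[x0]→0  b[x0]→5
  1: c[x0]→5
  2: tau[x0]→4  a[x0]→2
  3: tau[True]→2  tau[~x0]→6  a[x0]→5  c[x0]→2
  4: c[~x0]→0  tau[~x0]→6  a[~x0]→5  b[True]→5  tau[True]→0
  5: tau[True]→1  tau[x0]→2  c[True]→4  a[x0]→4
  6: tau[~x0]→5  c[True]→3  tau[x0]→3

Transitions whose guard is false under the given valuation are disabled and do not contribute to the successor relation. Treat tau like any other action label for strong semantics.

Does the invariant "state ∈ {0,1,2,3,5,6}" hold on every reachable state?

Answer: INVARIANT VIOLATED at state 4

Working:
Inv-set: {0,1,2,3,5,6}
Reachable = {0,1,2,4,5}
  0: ok
  1: ok
  2: ok
  4: outside
  5: ok
witness against invariant: b·c → 4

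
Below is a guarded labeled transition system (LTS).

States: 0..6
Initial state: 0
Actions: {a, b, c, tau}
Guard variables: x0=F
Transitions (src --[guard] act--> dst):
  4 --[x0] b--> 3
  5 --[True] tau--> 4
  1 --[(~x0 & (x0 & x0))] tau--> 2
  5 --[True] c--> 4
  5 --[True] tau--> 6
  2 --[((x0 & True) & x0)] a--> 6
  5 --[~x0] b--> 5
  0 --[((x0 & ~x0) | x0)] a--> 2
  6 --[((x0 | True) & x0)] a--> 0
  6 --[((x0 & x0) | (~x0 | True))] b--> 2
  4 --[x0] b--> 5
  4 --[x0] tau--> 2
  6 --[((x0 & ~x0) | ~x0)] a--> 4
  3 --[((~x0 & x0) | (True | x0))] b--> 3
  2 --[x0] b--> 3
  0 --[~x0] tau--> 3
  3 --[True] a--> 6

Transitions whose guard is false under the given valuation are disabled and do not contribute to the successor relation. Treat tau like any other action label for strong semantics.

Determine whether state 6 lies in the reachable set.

Answer: REACHABLE

Analysis:
Guard filter leaves 9 enabled edge(s).
depth 0: {0}
depth 1: {3}  total {0,3}
depth 2: {6}  total {0,3,6}
depth 3: {2,4}  total {0,2,3,4,6}
Reach set: {0,2,3,4,6}
trace reaching 6: tau·a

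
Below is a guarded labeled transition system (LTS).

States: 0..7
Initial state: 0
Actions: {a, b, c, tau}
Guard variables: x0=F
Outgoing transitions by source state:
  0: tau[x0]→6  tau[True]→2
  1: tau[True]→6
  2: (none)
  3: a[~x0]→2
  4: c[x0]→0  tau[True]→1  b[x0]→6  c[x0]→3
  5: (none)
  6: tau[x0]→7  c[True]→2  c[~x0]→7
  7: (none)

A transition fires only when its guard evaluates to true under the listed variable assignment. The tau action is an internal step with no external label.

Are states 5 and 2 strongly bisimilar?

Answer: BISIMILAR

Trace:
Bisimulation quotient by refinement:
  π0 = {{0,1,2,3,4,5,6,7}}
  π1 = {{0,1,4},{2,5,7},{3},{6}}
  π2 = {{0},{1},{2,5,7},{3},{4},{6}}
stable after 3 split(s): 6 block(s)
5∈{2,5,7}, 2∈{2,5,7}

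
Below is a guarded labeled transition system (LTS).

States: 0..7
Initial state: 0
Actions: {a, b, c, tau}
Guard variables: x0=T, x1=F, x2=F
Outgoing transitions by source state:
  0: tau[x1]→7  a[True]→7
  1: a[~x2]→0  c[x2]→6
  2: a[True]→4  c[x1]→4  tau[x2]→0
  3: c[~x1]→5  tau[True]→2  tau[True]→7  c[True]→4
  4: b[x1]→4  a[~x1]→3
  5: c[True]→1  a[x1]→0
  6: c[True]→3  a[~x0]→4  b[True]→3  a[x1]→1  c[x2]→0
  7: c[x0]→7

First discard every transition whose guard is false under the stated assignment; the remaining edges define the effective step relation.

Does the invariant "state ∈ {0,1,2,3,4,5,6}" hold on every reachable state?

Inv-set: {0,1,2,3,4,5,6}
Reach set: {0,7}
  0: ✓
  7: outside
witness against invariant: a → 7

Answer: INVARIANT VIOLATED at state 7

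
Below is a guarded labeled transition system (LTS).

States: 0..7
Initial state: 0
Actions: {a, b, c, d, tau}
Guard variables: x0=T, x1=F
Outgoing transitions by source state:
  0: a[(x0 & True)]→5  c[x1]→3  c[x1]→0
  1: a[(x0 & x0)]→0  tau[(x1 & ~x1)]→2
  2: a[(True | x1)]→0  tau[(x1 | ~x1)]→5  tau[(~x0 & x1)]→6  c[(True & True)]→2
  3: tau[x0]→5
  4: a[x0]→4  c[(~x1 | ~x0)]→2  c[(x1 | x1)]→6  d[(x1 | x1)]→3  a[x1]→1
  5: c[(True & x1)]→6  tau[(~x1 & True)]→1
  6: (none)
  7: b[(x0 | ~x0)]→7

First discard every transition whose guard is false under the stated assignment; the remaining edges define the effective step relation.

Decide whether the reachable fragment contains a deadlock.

Answer: DEADLOCK-FREE

Analysis:
Reach set: {0,1,5}
  0: a→5  [1 exit(s)]
  1: a→0  [1 exit(s)]
  5: tau→1  [1 exit(s)]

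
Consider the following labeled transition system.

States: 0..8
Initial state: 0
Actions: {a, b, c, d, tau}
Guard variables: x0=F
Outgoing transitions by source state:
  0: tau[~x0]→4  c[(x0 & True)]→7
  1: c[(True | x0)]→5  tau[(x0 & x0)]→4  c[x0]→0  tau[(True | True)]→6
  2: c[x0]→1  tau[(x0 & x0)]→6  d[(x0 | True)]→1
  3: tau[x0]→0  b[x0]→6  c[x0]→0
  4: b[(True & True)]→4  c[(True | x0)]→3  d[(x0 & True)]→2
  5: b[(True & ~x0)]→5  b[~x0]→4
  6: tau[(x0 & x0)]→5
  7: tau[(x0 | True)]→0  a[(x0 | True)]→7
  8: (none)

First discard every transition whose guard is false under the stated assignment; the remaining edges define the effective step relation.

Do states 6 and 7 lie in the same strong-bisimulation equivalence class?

Bisimulation quotient by refinement:
  round 0: {{0,1,2,3,4,5,6,7,8}}
  round 1: {{0},{1},{2},{3,6,8},{4},{5},{7}}
stable after 2 split(s): 7 block(s)
[6]={3,6,8}  [7]={7}

Answer: NOT BISIMILAR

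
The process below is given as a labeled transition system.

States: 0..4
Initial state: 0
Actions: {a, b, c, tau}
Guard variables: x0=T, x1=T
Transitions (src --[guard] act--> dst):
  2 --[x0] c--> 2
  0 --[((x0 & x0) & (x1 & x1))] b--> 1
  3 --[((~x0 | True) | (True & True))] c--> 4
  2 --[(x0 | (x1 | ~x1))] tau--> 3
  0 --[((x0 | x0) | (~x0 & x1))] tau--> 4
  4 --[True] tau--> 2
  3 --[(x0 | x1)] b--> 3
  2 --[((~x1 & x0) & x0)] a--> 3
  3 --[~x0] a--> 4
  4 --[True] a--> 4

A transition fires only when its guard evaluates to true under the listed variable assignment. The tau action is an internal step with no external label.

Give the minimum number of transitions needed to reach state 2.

Answer: 2

Working:
BFS to 2:
  depth 0: {0}
  depth 1: {1,4}
  depth 2: {2}
first hit 2 at d=2 via tau·tau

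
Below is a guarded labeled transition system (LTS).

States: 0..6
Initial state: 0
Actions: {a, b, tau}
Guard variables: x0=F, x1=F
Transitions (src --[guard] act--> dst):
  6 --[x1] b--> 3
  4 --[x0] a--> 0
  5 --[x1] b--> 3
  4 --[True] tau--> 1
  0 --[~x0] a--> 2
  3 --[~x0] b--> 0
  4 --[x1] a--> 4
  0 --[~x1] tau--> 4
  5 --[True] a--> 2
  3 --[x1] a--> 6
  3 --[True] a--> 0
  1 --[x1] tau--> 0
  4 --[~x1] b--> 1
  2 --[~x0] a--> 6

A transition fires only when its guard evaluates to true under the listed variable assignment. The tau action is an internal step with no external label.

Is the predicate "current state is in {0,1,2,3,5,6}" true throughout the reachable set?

Answer: INVARIANT VIOLATED at state 4

Working:
Safe = {0,1,2,3,5,6}
Reachable = {0,1,2,4,6}
  0: ok
  1: ok
  2: ok
  4: ✗ unsafe
  6: ok
witness against invariant: tau → 4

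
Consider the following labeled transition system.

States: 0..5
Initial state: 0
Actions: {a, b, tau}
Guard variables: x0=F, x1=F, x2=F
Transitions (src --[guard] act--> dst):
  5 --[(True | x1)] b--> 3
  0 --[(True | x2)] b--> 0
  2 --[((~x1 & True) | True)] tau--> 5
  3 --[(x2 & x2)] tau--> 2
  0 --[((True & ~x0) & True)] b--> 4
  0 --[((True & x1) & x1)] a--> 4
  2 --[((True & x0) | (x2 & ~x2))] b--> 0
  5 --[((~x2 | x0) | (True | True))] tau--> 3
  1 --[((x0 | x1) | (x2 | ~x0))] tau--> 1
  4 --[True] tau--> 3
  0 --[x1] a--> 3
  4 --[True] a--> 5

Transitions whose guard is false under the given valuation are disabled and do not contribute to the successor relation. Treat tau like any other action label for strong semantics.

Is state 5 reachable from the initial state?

Answer: REACHABLE

Trace:
Guard filter leaves 8 enabled edge(s).
L0 = {0}
L1 = {4}  total {0,4}
L2 = {3,5}  total {0,3,4,5}
R = {0,3,4,5}
Path to 5: b·a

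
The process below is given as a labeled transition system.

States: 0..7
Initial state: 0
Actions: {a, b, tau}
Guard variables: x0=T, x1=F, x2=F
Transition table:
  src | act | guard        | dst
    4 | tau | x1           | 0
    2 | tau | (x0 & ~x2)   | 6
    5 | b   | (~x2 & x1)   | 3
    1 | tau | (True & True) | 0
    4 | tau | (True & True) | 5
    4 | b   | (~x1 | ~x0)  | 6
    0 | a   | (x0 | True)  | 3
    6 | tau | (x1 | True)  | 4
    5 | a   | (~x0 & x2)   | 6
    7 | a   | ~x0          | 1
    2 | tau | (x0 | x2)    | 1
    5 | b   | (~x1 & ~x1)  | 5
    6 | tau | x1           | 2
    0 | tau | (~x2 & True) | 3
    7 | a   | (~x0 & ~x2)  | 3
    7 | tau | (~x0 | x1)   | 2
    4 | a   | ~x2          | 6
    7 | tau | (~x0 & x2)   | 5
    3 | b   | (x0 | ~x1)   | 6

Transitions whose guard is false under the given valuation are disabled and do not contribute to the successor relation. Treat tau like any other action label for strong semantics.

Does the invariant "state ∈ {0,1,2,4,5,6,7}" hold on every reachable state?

Answer: INVARIANT VIOLATED at state 3

Working:
Allowed set {0,1,2,4,5,6,7}
Reach set: {0,3,4,5,6}
  0: ✓
  3: outside
  4: ✓
  5: ✓
  6: ✓
witness against invariant: a → 3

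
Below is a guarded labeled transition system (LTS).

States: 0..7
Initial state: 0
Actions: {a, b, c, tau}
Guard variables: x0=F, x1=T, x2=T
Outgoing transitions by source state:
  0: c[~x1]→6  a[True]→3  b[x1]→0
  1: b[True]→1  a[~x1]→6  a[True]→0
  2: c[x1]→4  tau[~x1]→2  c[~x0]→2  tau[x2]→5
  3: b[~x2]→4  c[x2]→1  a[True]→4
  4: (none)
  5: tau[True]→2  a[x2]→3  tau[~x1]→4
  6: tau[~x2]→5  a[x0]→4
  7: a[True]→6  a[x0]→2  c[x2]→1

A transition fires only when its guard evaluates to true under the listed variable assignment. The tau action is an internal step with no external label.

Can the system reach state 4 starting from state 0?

13 transition(s) survive guard evaluation.
L0 = {0}
L1 = {3}  total {0,3}
L2 = {1,4}  total {0,1,3,4}
Reachable = {0,1,3,4}
Path to 4: a·a

Answer: REACHABLE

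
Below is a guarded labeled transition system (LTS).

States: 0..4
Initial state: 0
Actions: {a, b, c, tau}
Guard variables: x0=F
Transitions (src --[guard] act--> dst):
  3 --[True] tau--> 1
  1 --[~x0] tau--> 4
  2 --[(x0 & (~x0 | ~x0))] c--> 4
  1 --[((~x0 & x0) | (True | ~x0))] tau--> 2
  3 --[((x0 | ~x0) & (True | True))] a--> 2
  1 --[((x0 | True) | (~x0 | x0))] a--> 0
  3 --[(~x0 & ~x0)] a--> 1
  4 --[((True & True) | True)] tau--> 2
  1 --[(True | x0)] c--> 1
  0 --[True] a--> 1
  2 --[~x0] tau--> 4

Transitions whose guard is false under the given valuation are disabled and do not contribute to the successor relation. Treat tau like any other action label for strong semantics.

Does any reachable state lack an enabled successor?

Reachable = {0,1,2,4}
  0: a→1  [1 exit(s)]
  1: a→0  c→1  tau→2  tau→4  [4 exit(s)]
  2: tau→4  [1 exit(s)]
  4: tau→2  [1 exit(s)]

Answer: DEADLOCK-FREE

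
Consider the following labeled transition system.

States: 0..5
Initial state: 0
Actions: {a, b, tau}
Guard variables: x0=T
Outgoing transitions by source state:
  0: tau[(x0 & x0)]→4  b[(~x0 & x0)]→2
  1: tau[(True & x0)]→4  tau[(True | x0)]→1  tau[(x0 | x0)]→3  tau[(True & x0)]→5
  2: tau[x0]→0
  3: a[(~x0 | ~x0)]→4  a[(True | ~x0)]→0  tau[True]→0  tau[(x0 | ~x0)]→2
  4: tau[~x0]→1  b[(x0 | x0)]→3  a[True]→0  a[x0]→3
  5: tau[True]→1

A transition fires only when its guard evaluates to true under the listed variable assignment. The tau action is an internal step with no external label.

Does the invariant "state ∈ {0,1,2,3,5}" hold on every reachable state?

Answer: INVARIANT VIOLATED at state 4

Working:
Allowed set {0,1,2,3,5}
R = {0,2,3,4}
  0: safe
  2: safe
  3: safe
  4: VIOLATES
counterexample path to 4: tau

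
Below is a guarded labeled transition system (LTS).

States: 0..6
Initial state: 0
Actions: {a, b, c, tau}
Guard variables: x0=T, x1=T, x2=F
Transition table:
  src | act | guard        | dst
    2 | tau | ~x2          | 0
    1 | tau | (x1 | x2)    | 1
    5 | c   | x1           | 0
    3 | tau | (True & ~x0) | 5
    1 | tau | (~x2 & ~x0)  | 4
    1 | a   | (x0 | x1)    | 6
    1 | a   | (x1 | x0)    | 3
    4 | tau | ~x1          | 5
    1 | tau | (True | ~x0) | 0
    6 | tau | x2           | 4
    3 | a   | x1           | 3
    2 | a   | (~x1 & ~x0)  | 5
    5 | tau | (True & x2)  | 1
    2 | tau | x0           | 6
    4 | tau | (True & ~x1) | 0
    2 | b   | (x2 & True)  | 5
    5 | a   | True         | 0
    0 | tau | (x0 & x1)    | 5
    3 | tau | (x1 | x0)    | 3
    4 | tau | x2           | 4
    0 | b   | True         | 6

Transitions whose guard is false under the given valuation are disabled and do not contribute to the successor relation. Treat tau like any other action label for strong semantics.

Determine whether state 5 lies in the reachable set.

Guard filter leaves 12 enabled edge(s).
Layer 0: {0}
Layer 1: {5,6}  now seen {0,5,6}
Reachable = {0,5,6}
trace reaching 5: tau

Answer: REACHABLE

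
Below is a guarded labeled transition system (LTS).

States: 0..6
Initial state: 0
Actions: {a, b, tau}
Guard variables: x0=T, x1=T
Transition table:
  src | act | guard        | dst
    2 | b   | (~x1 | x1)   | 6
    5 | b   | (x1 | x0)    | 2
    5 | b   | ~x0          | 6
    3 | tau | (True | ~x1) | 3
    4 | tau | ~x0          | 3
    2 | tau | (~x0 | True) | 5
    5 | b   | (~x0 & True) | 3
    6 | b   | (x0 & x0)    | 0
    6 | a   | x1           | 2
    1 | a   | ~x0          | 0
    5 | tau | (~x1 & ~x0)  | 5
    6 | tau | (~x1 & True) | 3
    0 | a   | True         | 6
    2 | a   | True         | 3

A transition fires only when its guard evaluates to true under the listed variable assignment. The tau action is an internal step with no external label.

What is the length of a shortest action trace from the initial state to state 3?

Answer: 3

Trace:
Breadth-first toward 3:
  depth 0: {0}
  depth 1: {6}
  depth 2: {2}
  depth 3: {3,5}
3 enters at depth 3; path a·a·a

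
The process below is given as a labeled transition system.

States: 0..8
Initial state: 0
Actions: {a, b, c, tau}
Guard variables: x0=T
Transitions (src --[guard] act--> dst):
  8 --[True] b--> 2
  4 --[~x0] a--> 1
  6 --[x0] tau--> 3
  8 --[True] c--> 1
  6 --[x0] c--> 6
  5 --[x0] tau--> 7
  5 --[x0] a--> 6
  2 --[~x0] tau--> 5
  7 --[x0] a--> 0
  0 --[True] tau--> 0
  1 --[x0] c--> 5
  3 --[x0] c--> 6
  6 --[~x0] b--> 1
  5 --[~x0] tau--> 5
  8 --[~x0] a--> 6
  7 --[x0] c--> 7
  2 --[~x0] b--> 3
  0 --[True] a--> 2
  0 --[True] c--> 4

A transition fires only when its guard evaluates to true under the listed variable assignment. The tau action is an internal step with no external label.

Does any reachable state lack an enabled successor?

Answer: DEADLOCK at state 2

Working:
R = {0,2,4}
  0: a→2  c→4  tau→0  [deg 3]
  2: ∅  [deadlock]
  4: ∅  [deadlock]
trace reaching 2: a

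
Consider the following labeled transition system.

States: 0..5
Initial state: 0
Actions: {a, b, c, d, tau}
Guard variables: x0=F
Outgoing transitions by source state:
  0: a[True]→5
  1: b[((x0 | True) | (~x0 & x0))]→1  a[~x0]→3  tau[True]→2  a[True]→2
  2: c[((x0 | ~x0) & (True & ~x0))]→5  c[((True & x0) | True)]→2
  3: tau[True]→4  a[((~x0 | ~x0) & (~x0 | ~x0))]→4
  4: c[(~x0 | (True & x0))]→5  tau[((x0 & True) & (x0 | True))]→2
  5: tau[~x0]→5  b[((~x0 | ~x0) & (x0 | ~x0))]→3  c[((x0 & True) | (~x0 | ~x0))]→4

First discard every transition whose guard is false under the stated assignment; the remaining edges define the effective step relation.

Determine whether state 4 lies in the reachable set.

Guard filter leaves 13 enabled edge(s).
L0 = {0}
L1 = {5}  total {0,5}
L2 = {3,4}  total {0,3,4,5}
R = {0,3,4,5}
Path to 4: a·c

Answer: REACHABLE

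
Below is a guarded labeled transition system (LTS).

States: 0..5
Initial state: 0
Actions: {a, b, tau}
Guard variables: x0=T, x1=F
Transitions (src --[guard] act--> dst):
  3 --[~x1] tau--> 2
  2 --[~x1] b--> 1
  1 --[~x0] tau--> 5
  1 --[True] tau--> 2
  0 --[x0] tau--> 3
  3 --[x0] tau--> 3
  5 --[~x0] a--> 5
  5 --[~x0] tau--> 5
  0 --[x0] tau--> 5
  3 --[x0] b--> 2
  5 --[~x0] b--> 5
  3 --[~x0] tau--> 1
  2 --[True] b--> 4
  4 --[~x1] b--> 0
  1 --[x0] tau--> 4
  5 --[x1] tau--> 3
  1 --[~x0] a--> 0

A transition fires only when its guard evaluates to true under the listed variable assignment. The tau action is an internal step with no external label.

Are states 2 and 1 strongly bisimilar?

Compute ~ classes (split until stable):
  π0 = {{0,1,2,3,4,5}}
  π1 = {{0,1},{2,4},{3},{5}}
  π2 = {{0},{1},{2},{3},{4},{5}}
6 equivalence class(es) (converged in 3)
[2]={2}  [1]={1}

Answer: NOT BISIMILAR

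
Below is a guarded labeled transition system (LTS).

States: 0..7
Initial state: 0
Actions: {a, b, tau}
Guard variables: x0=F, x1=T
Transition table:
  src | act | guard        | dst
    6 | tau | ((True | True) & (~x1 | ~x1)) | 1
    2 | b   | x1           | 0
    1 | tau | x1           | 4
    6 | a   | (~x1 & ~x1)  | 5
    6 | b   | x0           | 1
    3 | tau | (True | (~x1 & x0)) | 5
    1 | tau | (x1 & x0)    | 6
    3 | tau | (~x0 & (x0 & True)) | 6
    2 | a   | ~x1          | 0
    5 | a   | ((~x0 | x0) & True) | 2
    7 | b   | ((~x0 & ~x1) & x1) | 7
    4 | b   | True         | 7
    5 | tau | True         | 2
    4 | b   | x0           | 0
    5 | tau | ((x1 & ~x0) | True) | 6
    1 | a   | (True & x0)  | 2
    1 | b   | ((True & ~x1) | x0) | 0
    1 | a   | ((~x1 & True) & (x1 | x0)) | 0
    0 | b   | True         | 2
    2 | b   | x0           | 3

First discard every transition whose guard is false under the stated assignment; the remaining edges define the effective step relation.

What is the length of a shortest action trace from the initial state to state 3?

Answer: UNREACHABLE

Working:
BFS to 3:
  Layer 0: {0}
  Layer 1: {2}
3 never appears.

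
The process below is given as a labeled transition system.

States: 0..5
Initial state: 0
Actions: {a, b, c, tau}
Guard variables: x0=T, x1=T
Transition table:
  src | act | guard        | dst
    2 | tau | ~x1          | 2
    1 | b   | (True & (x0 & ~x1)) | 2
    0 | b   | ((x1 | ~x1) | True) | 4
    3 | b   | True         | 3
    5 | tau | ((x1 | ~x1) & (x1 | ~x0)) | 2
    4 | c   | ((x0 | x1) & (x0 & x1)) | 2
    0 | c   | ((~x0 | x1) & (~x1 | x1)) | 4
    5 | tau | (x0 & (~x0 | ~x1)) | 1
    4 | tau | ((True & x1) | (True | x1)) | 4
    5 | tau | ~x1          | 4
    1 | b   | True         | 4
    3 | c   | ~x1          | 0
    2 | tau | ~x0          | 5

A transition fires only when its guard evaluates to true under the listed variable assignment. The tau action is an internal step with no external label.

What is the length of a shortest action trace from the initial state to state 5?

BFS to 5:
  L0 = {0}
  L1 = {4}
  L2 = {2}
5 never appears.

Answer: UNREACHABLE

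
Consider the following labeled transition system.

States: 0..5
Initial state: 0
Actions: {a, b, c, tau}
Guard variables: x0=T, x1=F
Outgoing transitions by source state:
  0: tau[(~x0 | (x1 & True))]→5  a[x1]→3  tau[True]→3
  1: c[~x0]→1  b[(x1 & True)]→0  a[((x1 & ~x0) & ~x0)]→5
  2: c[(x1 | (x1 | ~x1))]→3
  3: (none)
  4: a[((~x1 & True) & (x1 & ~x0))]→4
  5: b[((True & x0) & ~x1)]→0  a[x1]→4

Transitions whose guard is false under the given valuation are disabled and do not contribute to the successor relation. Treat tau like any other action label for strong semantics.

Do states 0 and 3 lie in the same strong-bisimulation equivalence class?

Answer: NOT BISIMILAR

Analysis:
Compute ~ classes (split until stable):
  π0 = {{0,1,2,3,4,5}}
  π1 = {{0},{1,3,4},{2},{5}}
Fixed point at round 2; 4 class(es).
class of 0: {0}; class of 3: {1,3,4}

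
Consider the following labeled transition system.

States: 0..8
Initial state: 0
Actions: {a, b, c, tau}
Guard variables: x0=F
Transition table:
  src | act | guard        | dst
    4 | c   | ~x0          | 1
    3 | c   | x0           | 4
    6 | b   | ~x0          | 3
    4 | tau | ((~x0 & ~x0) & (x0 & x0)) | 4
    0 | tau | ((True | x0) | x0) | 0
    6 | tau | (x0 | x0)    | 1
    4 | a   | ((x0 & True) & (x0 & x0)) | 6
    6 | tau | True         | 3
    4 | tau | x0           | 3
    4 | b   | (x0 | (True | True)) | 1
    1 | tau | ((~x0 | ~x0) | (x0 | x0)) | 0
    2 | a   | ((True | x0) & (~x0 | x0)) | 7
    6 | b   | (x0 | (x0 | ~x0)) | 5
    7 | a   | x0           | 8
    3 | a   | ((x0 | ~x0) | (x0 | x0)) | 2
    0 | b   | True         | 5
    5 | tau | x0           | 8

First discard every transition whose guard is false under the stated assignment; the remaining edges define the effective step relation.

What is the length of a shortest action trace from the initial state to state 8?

Answer: UNREACHABLE

Working:
Breadth-first toward 8:
  L0 = {0}
  L1 = {5}
8 never appears.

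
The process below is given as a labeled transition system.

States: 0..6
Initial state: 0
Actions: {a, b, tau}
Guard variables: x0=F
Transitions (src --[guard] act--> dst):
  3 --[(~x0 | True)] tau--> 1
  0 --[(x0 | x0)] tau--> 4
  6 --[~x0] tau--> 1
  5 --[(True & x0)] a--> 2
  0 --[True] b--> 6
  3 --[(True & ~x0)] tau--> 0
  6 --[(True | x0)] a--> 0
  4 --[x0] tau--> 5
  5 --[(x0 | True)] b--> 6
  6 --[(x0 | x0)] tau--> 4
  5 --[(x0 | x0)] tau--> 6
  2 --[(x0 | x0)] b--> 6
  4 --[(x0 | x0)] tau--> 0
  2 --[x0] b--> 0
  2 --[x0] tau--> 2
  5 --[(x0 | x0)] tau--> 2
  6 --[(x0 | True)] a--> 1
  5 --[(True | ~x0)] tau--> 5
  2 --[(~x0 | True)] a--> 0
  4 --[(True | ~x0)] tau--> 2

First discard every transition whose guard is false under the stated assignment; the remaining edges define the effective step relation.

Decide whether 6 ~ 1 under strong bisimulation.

Compute ~ classes (split until stable):
  P[0] = {{0,1,2,3,4,5,6}}
  P[1] = {{0},{1},{2},{3,4},{5},{6}}
  P[2] = {{0},{1},{2},{3},{4},{5},{6}}
Fixed point at round 3; 7 class(es).
[6]={6}  [1]={1}

Answer: NOT BISIMILAR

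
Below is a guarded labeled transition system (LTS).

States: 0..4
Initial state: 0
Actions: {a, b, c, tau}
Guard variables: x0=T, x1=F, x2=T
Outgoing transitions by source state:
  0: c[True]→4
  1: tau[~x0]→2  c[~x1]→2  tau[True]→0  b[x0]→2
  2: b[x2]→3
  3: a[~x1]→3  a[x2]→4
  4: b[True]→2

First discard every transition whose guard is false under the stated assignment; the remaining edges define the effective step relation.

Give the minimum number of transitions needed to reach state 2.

Breadth-first toward 2:
  L0 = {0}
  L1 = {4}
  L2 = {2}
first hit 2 at d=2 via c·b

Answer: 2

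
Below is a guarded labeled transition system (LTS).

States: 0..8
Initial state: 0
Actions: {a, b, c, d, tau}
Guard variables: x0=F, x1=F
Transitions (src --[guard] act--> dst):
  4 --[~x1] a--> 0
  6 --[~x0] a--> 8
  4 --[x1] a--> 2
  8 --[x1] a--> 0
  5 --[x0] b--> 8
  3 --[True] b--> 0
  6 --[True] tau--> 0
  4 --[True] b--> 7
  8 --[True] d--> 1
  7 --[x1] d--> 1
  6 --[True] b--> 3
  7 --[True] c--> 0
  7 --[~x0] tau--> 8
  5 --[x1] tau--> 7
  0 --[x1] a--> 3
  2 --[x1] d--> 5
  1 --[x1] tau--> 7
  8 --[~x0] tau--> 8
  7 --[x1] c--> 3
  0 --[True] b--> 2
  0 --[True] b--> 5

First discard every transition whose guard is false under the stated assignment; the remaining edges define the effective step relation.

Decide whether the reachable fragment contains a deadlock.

Reach set: {0,2,5}
  0: b→2  b→5  [deg 2]
  2: ∅  [no exit]
  5: ∅  [no exit]
trace reaching 2: b

Answer: DEADLOCK at state 2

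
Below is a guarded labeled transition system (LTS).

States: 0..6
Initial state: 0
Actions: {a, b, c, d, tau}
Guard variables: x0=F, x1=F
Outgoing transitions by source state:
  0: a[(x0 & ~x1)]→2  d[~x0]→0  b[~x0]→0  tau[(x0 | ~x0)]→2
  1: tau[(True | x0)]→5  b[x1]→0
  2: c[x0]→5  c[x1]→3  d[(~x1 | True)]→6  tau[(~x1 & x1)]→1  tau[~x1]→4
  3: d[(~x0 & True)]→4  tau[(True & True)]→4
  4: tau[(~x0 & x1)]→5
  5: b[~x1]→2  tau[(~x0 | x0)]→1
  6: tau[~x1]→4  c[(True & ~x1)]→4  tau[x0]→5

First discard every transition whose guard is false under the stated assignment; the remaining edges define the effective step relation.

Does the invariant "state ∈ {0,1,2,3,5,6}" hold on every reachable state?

Answer: INVARIANT VIOLATED at state 4

Analysis:
Safe = {0,1,2,3,5,6}
Reach set: {0,2,4,6}
  0: safe
  2: safe
  4: ✗ unsafe
  6: safe
counterexample path to 4: tau·tau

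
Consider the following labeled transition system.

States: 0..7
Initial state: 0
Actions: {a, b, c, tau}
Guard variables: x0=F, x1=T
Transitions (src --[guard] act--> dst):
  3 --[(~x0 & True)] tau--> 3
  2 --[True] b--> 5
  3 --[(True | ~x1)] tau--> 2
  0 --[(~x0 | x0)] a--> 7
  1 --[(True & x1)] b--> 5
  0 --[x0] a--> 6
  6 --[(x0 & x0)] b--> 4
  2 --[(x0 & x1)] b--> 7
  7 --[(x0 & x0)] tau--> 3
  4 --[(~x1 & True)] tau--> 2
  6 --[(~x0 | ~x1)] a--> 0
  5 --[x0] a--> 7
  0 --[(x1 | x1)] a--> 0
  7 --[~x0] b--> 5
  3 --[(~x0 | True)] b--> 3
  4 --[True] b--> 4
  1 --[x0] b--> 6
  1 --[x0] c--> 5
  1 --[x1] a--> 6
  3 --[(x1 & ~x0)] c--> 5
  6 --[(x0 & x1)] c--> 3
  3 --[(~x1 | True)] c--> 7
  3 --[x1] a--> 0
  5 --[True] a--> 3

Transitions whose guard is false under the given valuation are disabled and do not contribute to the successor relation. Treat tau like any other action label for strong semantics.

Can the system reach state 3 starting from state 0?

Guard filter leaves 15 enabled edge(s).
depth 0: {0}
depth 1: {7}  total {0,7}
depth 2: {5}  total {0,5,7}
depth 3: {3}  total {0,3,5,7}
depth 4: {2}  total {0,2,3,5,7}
Reachable = {0,2,3,5,7}
Path to 3: a·b·a

Answer: REACHABLE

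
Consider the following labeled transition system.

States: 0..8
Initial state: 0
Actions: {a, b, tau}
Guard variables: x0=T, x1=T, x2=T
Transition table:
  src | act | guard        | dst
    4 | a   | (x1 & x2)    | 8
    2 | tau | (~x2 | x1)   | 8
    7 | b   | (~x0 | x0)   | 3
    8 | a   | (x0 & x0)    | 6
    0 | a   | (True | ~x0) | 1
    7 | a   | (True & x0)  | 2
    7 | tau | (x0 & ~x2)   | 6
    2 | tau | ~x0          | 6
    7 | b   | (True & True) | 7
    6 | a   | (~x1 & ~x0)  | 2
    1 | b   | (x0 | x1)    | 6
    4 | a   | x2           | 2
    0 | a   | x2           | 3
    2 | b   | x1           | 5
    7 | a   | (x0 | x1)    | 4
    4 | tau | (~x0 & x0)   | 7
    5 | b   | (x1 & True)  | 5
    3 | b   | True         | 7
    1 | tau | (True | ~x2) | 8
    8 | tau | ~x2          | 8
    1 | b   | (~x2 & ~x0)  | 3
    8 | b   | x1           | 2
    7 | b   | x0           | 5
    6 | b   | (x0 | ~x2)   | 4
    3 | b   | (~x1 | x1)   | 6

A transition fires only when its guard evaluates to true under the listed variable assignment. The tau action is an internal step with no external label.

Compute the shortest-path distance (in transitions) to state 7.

BFS to 7:
  Layer 0: {0}
  Layer 1: {1,3}
  Layer 2: {6,7,8}
depth(7)=2, e.g. a·b

Answer: 2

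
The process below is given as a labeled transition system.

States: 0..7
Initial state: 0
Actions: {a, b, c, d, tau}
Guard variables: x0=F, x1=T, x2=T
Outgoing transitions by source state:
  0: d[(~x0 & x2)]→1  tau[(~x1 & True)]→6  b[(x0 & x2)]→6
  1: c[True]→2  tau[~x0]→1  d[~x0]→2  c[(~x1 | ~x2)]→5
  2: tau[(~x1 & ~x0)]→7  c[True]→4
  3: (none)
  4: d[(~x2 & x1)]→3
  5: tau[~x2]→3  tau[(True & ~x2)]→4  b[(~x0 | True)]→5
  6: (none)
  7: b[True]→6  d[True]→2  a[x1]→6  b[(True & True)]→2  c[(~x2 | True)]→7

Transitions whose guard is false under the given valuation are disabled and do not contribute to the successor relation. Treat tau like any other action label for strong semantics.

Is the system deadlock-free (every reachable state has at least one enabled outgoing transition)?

Reach set: {0,1,2,4}
  0: d→1  [deg 1]
  1: c→2  d→2  tau→1  [deg 3]
  2: c→4  [deg 1]
  4: ∅  [deadlock]
trace reaching 4: d·c·c

Answer: DEADLOCK at state 4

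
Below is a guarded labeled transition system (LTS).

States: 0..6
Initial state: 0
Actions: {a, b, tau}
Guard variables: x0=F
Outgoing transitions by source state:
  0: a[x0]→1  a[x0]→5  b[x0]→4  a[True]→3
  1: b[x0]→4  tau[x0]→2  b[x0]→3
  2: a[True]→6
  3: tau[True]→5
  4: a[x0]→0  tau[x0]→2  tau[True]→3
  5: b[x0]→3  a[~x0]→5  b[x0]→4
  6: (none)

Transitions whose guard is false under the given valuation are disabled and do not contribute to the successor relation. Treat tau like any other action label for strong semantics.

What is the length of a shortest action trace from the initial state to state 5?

Answer: 2

Trace:
Layered search for 5:
  depth 0: {0}
  depth 1: {3}
  depth 2: {5}
5 enters at depth 2; path a·tau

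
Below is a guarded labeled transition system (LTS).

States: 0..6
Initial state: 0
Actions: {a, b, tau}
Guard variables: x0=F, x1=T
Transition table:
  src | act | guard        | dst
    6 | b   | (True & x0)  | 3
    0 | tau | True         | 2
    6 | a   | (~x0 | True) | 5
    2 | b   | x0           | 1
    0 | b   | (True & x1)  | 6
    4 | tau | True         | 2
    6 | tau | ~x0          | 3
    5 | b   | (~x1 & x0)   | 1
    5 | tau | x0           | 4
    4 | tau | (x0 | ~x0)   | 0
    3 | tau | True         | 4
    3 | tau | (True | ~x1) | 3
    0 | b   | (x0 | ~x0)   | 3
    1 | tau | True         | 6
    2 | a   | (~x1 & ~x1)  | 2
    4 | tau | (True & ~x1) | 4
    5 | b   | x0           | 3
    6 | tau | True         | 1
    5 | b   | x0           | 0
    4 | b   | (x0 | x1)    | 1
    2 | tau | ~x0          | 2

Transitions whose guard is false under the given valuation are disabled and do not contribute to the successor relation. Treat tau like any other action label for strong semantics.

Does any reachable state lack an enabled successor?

Answer: DEADLOCK at state 5

Analysis:
R = {0,1,2,3,4,5,6}
  0: b→3  b→6  tau→2  [3 exit(s)]
  1: tau→6  [1 exit(s)]
  2: tau→2  [1 exit(s)]
  3: tau→3  tau→4  [2 exit(s)]
  4: b→1  tau→0  tau→2  [3 exit(s)]
  5: ∅  [no exit]
  6: a→5  tau→1  tau→3  [3 exit(s)]
trace reaching 5: b·a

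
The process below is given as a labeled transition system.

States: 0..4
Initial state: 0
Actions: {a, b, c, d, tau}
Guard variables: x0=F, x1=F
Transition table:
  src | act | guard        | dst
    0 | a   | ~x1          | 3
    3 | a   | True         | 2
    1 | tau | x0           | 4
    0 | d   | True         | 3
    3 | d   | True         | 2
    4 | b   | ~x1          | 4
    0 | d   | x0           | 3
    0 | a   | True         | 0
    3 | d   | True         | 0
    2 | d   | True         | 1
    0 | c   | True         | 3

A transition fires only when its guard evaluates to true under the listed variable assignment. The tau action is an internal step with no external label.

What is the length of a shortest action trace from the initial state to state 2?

Answer: 2

Trace:
Layered search for 2:
  Layer 0: {0}
  Layer 1: {3}
  Layer 2: {2}
2 enters at depth 2; path a·a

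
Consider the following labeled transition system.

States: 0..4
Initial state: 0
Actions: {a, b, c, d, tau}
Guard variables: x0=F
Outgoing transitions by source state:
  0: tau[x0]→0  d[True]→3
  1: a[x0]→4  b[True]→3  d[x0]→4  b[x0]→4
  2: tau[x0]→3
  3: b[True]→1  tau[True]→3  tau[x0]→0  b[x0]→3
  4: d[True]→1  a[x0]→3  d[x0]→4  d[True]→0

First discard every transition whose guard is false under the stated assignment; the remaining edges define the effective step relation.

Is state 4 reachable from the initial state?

Answer: UNREACHABLE

Working:
Guard filter leaves 6 enabled edge(s).
depth 0: {0}
depth 1: {3}  now seen {0,3}
depth 2: {1}  now seen {0,1,3}
R = {0,1,3}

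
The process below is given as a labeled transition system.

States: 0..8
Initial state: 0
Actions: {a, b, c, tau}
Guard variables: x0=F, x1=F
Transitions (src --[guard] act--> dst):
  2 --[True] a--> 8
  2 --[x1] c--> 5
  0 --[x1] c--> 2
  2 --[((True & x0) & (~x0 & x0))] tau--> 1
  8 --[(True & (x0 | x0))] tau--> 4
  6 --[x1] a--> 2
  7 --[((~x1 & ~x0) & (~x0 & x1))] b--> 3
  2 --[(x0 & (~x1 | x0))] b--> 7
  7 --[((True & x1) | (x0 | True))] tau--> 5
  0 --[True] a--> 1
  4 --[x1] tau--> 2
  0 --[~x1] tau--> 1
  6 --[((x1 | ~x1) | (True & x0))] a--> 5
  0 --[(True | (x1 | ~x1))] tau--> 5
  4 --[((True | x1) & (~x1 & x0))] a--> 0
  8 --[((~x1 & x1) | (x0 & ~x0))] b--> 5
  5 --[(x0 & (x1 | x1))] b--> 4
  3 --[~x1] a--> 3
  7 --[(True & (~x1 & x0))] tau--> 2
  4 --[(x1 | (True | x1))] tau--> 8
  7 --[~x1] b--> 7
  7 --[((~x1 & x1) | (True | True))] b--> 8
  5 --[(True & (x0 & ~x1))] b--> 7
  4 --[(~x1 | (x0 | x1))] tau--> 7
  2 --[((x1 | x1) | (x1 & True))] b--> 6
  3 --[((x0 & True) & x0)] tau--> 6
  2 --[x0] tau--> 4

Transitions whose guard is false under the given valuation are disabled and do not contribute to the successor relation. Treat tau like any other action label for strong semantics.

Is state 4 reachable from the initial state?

Answer: UNREACHABLE

Trace:
Guard filter leaves 11 enabled edge(s).
L0 = {0}
L1 = {1,5}  cumulative {0,1,5}
R = {0,1,5}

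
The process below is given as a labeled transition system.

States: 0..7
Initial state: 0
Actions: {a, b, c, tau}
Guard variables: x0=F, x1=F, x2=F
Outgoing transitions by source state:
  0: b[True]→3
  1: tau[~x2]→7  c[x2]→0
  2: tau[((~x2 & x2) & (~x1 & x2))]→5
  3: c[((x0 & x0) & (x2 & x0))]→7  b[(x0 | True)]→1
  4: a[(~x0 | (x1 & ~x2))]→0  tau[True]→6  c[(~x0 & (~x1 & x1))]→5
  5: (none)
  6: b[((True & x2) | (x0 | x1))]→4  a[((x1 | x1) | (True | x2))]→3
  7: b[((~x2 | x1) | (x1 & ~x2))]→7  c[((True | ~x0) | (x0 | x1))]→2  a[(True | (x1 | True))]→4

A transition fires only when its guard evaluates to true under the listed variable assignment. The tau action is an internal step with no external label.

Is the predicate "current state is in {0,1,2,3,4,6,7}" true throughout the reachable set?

Inv-set: {0,1,2,3,4,6,7}
Reachable = {0,1,2,3,4,6,7}
  0: safe
  1: safe
  2: safe
  3: safe
  4: safe
  6: safe
  7: safe

Answer: INVARIANT HOLDS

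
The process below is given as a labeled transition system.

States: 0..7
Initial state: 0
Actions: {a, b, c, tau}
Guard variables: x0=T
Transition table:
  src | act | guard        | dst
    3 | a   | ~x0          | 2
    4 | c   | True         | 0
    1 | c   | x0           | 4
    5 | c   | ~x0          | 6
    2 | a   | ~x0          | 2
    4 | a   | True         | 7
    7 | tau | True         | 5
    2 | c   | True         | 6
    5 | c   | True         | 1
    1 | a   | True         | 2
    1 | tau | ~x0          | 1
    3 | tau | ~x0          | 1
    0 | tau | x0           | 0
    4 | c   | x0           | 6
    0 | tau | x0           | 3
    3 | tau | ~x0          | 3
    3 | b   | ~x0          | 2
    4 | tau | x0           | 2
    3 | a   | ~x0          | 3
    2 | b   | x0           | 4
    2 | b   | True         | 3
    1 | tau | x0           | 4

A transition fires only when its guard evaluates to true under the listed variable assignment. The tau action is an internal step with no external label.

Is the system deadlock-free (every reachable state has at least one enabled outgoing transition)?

Answer: DEADLOCK at state 3

Trace:
Reachable = {0,3}
  0: tau→0  tau→3  [2 exit(s)]
  3: ∅  [no exit]
Path to 3: tau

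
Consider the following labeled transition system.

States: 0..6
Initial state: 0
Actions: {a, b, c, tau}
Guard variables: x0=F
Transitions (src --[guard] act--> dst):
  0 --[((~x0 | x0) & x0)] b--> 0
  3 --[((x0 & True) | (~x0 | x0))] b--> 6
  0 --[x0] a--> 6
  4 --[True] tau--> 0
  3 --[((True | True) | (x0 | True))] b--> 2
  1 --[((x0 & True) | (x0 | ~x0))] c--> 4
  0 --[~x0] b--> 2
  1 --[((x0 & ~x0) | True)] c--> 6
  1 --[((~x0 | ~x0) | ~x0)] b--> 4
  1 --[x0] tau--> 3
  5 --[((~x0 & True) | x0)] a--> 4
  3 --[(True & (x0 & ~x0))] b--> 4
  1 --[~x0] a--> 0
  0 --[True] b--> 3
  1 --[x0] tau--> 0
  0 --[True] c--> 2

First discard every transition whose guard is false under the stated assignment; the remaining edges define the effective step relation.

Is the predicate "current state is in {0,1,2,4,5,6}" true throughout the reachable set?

Allowed set {0,1,2,4,5,6}
Reachable = {0,2,3,6}
  0: ok
  2: ok
  3: VIOLATES
  6: ok
reach 3 via b — violates

Answer: INVARIANT VIOLATED at state 3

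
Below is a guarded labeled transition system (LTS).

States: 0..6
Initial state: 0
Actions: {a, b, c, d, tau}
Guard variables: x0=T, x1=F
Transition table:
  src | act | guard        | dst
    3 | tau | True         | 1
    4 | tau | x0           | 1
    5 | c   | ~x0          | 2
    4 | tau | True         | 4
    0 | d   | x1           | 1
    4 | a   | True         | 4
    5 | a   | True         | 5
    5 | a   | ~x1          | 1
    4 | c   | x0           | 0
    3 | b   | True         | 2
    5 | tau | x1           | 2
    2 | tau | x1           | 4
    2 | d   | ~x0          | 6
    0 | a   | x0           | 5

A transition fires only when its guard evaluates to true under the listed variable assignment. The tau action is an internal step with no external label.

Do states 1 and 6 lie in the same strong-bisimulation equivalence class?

Bisimulation quotient by refinement:
  P[0] = {{0,1,2,3,4,5,6}}
  P[1] = {{0,5},{1,2,6},{3},{4}}
  P[2] = {{0},{1,2,6},{3},{4},{5}}
stable after 3 split(s): 5 block(s)
1∈{1,2,6}, 6∈{1,2,6}

Answer: BISIMILAR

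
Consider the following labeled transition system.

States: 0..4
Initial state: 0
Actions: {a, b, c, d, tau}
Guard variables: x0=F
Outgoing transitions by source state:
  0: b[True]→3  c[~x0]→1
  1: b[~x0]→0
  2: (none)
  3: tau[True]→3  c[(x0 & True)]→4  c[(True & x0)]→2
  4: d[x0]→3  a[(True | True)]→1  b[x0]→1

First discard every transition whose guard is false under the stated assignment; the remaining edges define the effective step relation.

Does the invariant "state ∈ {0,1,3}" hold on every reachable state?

Allowed set {0,1,3}
R = {0,1,3}
  0: safe
  1: safe
  3: safe

Answer: INVARIANT HOLDS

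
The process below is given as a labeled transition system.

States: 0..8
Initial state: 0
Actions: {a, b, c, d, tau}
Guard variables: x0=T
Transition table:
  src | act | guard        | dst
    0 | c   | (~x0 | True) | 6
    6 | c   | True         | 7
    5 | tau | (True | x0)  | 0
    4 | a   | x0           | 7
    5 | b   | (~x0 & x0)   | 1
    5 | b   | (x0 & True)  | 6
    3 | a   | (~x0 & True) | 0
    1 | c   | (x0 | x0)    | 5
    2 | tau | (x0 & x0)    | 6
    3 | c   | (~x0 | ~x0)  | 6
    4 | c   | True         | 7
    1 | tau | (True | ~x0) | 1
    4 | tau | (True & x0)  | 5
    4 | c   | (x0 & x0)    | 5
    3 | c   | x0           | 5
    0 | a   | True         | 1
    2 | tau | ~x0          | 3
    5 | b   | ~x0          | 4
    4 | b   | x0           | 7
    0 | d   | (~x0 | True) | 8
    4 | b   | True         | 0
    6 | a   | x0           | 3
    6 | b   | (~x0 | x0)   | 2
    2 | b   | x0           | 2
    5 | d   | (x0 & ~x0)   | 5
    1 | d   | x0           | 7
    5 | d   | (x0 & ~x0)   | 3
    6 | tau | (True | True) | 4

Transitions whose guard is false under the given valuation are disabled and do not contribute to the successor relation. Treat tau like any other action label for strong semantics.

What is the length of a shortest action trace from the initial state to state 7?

Answer: 2

Trace:
Layered search for 7:
  L0 = {0}
  L1 = {1,6,8}
  L2 = {2,3,4,5,7}
depth(7)=2, e.g. a·d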